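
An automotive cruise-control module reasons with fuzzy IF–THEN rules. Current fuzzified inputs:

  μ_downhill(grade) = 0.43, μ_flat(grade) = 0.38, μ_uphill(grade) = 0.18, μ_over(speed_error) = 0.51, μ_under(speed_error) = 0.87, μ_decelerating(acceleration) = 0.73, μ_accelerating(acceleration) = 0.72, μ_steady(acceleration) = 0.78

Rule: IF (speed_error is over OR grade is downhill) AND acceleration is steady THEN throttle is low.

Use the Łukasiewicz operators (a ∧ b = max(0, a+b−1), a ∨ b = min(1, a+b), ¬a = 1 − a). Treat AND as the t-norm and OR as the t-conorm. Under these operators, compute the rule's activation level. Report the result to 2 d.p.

firing strength: (over=0.51 OR downhill=0.43) = 0.94; AND[max(0, a+b−1)] with steady=0.78 → w = 0.72

0.72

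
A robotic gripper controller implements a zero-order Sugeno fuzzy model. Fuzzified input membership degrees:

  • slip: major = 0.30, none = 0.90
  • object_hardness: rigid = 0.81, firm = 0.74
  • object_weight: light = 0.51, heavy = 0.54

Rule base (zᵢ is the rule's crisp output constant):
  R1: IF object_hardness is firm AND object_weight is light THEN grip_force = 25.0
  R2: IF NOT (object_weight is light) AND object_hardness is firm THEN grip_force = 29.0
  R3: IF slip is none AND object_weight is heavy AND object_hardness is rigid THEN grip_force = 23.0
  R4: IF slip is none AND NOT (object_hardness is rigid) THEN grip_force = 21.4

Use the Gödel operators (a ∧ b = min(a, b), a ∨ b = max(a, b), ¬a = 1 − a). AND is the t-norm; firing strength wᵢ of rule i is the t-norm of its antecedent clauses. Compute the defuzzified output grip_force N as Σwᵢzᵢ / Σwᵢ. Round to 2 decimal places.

R1 (z=25.0): firm=0.74, light=0.51; AND[min(a, b)] → w = 0.51
R2 (z=29.0): ¬light=1−0.51=0.49, firm=0.74; AND[min(a, b)] → w = 0.49
R3 (z=23.0): none=0.90, heavy=0.54, rigid=0.81; AND[min(a, b)] → w = 0.54
R4 (z=21.4): none=0.90, ¬rigid=1−0.81=0.19; AND[min(a, b)] → w = 0.19
Weighted average = (0.51·25.0 + 0.49·29.0 + 0.54·23.0 + 0.19·21.4) / (0.51 + 0.49 + 0.54 + 0.19)
  = 43.4460 / 1.7300 = 25.11

25.11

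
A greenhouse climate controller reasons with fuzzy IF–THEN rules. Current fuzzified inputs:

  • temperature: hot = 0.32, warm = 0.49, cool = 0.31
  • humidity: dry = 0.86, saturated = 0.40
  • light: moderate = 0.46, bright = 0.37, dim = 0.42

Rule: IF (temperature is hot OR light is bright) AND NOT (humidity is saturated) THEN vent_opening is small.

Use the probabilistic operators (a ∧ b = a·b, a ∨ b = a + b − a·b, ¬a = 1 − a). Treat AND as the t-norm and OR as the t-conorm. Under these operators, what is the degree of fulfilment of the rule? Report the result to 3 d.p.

firing strength: (hot=0.32 OR bright=0.37) = 0.5716; AND[a·b] with ¬saturated=1−0.40=0.60 → w = 0.3430

0.343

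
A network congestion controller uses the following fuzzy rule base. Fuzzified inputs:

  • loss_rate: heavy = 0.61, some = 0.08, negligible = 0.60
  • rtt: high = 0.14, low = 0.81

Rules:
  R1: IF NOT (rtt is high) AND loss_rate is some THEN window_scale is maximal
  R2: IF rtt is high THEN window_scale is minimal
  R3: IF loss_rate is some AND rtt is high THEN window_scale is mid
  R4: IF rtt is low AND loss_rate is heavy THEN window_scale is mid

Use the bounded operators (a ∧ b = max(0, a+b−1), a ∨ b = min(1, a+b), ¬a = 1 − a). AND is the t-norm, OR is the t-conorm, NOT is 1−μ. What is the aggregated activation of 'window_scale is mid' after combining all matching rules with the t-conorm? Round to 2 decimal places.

0.42

R1: ¬high=1−0.14=0.86, some=0.08; AND[max(0, a+b−1)] → w = 0.00
R2: high=0.14 → w = 0.14
R3: some=0.08, high=0.14; AND[max(0, a+b−1)] → w = 0.00
R4: low=0.81, heavy=0.61; AND[max(0, a+b−1)] → w = 0.42
Rules with consequent 'mid': {R3, R4} → strengths 0.00, 0.42
Aggregate via t-conorm [min(1, a+b)]: 0.42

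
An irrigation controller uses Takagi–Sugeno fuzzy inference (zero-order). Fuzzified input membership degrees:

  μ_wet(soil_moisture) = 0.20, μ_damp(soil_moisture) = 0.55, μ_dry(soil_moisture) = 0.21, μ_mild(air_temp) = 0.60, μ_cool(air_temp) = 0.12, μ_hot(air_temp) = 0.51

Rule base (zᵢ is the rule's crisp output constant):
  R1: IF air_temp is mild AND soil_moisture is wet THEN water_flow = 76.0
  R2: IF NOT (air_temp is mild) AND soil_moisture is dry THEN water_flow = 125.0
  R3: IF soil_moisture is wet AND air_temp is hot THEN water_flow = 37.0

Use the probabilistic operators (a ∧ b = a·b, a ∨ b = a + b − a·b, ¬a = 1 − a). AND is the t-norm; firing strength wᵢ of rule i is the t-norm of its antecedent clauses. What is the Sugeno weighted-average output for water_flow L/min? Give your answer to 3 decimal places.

76.451

R1 (z=76.0): mild=0.60, wet=0.20; AND[a·b] → w = 0.1200
R2 (z=125.0): ¬mild=1−0.60=0.40, dry=0.21; AND[a·b] → w = 0.0840
R3 (z=37.0): wet=0.20, hot=0.51; AND[a·b] → w = 0.1020
Weighted average = (0.1200·76.0 + 0.0840·125.0 + 0.1020·37.0) / (0.1200 + 0.0840 + 0.1020)
  = 23.3940 / 0.3060 = 76.451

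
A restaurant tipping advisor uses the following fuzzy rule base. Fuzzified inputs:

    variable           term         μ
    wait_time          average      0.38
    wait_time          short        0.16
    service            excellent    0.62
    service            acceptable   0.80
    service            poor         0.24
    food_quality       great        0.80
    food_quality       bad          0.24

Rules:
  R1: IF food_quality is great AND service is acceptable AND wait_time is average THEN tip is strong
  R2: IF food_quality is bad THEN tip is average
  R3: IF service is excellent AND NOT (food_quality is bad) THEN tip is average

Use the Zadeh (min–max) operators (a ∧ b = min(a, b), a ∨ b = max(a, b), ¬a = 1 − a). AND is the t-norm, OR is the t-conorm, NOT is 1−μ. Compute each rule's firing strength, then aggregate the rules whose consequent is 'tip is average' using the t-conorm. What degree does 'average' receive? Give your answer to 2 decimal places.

R1: great=0.80, acceptable=0.80, average=0.38; AND[min(a, b)] → w = 0.38
R2: bad=0.24 → w = 0.24
R3: excellent=0.62, ¬bad=1−0.24=0.76; AND[min(a, b)] → w = 0.62
Rules with consequent 'average': {R2, R3} → strengths 0.24, 0.62
Aggregate via t-conorm [max(a, b)]: 0.62

0.62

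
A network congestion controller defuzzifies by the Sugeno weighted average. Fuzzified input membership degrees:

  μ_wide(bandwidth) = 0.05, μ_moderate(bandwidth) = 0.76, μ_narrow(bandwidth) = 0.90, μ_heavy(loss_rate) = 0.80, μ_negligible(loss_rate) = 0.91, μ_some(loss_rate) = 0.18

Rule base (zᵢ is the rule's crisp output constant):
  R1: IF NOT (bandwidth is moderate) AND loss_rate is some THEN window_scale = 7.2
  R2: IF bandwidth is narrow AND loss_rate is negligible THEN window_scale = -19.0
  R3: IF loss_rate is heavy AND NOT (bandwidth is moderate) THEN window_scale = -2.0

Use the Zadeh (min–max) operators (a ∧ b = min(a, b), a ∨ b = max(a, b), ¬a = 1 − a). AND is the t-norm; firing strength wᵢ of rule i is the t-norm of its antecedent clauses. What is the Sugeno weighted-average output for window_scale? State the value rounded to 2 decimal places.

R1 (z=7.2): ¬moderate=1−0.76=0.24, some=0.18; AND[min(a, b)] → w = 0.18
R2 (z=-19.0): narrow=0.90, negligible=0.91; AND[min(a, b)] → w = 0.90
R3 (z=-2.0): heavy=0.80, ¬moderate=1−0.76=0.24; AND[min(a, b)] → w = 0.24
Weighted average = (0.18·7.2 + 0.90·-19.0 + 0.24·-2.0) / (0.18 + 0.90 + 0.24)
  = -16.2840 / 1.3200 = -12.34

-12.34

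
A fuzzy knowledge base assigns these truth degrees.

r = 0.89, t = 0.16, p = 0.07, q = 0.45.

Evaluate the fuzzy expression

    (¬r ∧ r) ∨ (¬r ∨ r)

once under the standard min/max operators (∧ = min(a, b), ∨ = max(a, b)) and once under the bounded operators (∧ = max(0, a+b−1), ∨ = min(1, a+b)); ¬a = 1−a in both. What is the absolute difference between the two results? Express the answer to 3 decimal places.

0.110

Under standard min/max:
  ¬r = 1 − 0.89 = 0.11
  ¬r ∧ r = min(a, b) on (0.11, 0.89) = 0.11
  ¬r = 1 − 0.89 = 0.11
  ¬r ∨ r = max(a, b) on (0.11, 0.89) = 0.89
  (¬r ∧ r) ∨ (¬r ∨ r) = max(a, b) on (0.11, 0.89) = 0.89
  → value = 0.8900
Under bounded:
  ¬r = 1 − 0.89 = 0.11
  ¬r ∧ r = max(0, a+b−1) on (0.11, 0.89) = 0.00
  ¬r = 1 − 0.89 = 0.11
  ¬r ∨ r = min(1, a+b) on (0.11, 0.89) = 1.00
  (¬r ∧ r) ∨ (¬r ∨ r) = min(1, a+b) on (0.00, 1.00) = 1.00
  → value = 1.0000
|0.8900 − 1.0000| = 0.110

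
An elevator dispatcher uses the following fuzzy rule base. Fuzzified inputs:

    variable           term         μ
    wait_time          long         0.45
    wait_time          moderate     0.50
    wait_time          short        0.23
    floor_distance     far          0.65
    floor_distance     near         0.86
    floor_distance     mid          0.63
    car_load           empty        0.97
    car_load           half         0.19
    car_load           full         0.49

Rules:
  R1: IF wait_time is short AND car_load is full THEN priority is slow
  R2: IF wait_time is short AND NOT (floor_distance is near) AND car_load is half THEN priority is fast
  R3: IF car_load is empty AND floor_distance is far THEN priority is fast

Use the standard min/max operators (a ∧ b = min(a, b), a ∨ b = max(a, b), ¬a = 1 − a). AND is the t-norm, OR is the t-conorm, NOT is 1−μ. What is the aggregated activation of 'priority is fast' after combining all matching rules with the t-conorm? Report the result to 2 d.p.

0.65

R1: short=0.23, full=0.49; AND[min(a, b)] → w = 0.23
R2: short=0.23, ¬near=1−0.86=0.14, half=0.19; AND[min(a, b)] → w = 0.14
R3: empty=0.97, far=0.65; AND[min(a, b)] → w = 0.65
Rules with consequent 'fast': {R2, R3} → strengths 0.14, 0.65
Aggregate via t-conorm [max(a, b)]: 0.65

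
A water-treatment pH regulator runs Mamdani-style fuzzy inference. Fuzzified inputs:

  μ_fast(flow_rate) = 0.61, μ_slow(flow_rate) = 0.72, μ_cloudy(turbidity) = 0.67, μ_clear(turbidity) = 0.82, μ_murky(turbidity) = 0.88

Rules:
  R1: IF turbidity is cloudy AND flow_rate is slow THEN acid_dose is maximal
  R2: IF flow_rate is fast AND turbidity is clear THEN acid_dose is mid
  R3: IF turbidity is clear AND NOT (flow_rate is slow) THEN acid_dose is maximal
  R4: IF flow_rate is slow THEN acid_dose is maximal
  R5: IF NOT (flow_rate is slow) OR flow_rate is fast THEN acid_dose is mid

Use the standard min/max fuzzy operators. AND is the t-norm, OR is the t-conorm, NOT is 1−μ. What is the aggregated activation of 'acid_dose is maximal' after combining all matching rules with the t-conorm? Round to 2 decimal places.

0.72

R1: cloudy=0.67, slow=0.72; AND[min(a, b)] → w = 0.67
R2: fast=0.61, clear=0.82; AND[min(a, b)] → w = 0.61
R3: clear=0.82, ¬slow=1−0.72=0.28; AND[min(a, b)] → w = 0.28
R4: slow=0.72 → w = 0.72
R5: ¬slow=1−0.72=0.28, fast=0.61; OR[max(a, b)] → w = 0.61
Rules with consequent 'maximal': {R1, R3, R4} → strengths 0.67, 0.28, 0.72
Aggregate via t-conorm [max(a, b)]: 0.72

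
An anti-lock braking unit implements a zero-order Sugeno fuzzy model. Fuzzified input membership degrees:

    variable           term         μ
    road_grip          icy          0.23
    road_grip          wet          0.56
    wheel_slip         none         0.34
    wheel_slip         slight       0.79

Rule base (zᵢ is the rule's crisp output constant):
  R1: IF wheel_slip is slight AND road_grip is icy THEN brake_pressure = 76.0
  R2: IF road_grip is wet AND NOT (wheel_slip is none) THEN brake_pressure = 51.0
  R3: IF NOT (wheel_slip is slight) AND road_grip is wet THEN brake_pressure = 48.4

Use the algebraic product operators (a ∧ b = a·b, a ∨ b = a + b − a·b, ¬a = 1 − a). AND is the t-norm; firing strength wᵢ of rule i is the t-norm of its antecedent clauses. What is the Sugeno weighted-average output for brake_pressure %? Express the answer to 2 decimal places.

R1 (z=76.0): slight=0.79, icy=0.23; AND[a·b] → w = 0.1817
R2 (z=51.0): wet=0.56, ¬none=1−0.34=0.66; AND[a·b] → w = 0.3696
R3 (z=48.4): ¬slight=1−0.79=0.21, wet=0.56; AND[a·b] → w = 0.1176
Weighted average = (0.1817·76.0 + 0.3696·51.0 + 0.1176·48.4) / (0.1817 + 0.3696 + 0.1176)
  = 38.3506 / 0.6689 = 57.33

57.33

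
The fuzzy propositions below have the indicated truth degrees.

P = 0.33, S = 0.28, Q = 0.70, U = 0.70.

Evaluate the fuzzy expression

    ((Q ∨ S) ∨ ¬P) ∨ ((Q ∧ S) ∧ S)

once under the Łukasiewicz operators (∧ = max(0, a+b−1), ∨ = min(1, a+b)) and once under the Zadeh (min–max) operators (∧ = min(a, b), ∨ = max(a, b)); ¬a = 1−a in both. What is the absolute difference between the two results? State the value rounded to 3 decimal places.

0.300

Under Łukasiewicz:
  Q ∨ S = min(1, a+b) on (0.70, 0.28) = 0.98
  ¬P = 1 − 0.33 = 0.67
  (Q ∨ S) ∨ ¬P = min(1, a+b) on (0.98, 0.67) = 1.00
  Q ∧ S = max(0, a+b−1) on (0.70, 0.28) = 0.00
  (Q ∧ S) ∧ S = max(0, a+b−1) on (0.00, 0.28) = 0.00
  ((Q ∨ S) ∨ ¬P) ∨ ((Q ∧ S) ∧ S) = min(1, a+b) on (1.00, 0.00) = 1.00
  → value = 1.0000
Under Zadeh (min–max):
  Q ∨ S = max(a, b) on (0.70, 0.28) = 0.70
  ¬P = 1 − 0.33 = 0.67
  (Q ∨ S) ∨ ¬P = max(a, b) on (0.70, 0.67) = 0.70
  Q ∧ S = min(a, b) on (0.70, 0.28) = 0.28
  (Q ∧ S) ∧ S = min(a, b) on (0.28, 0.28) = 0.28
  ((Q ∨ S) ∨ ¬P) ∨ ((Q ∧ S) ∧ S) = max(a, b) on (0.70, 0.28) = 0.70
  → value = 0.7000
|1.0000 − 0.7000| = 0.300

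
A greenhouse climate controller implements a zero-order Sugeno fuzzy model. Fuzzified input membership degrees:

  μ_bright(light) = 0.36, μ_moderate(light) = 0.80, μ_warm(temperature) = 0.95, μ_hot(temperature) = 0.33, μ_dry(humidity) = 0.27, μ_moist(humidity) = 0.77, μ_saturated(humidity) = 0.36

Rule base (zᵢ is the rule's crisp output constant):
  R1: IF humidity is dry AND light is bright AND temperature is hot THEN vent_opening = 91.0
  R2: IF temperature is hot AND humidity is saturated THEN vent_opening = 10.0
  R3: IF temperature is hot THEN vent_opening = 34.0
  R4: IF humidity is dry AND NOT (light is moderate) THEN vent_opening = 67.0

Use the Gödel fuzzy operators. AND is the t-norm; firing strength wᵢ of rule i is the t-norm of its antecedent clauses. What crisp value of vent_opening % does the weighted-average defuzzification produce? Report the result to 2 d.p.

46.45

R1 (z=91.0): dry=0.27, bright=0.36, hot=0.33; AND[min(a, b)] → w = 0.27
R2 (z=10.0): hot=0.33, saturated=0.36; AND[min(a, b)] → w = 0.33
R3 (z=34.0): hot=0.33 → w = 0.33
R4 (z=67.0): dry=0.27, ¬moderate=1−0.80=0.20; AND[min(a, b)] → w = 0.20
Weighted average = (0.27·91.0 + 0.33·10.0 + 0.33·34.0 + 0.20·67.0) / (0.27 + 0.33 + 0.33 + 0.20)
  = 52.4900 / 1.1300 = 46.45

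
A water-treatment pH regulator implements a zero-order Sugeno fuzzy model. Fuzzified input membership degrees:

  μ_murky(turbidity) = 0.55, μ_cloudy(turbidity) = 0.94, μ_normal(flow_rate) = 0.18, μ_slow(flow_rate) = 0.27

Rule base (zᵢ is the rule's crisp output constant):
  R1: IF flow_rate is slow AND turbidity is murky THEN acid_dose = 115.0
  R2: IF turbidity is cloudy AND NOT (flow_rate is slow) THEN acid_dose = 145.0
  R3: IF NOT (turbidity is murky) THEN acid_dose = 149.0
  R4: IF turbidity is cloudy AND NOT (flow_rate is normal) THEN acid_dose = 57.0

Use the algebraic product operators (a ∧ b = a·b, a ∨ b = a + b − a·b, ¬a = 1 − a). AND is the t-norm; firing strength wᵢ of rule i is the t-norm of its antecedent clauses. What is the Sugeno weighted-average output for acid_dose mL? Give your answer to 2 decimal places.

R1 (z=115.0): slow=0.27, murky=0.55; AND[a·b] → w = 0.1485
R2 (z=145.0): cloudy=0.94, ¬slow=1−0.27=0.73; AND[a·b] → w = 0.6862
R3 (z=149.0): ¬murky=1−0.55=0.45 → w = 0.4500
R4 (z=57.0): cloudy=0.94, ¬normal=1−0.18=0.82; AND[a·b] → w = 0.7708
Weighted average = (0.1485·115.0 + 0.6862·145.0 + 0.4500·149.0 + 0.7708·57.0) / (0.1485 + 0.6862 + 0.4500 + 0.7708)
  = 227.5621 / 2.0555 = 110.71

110.71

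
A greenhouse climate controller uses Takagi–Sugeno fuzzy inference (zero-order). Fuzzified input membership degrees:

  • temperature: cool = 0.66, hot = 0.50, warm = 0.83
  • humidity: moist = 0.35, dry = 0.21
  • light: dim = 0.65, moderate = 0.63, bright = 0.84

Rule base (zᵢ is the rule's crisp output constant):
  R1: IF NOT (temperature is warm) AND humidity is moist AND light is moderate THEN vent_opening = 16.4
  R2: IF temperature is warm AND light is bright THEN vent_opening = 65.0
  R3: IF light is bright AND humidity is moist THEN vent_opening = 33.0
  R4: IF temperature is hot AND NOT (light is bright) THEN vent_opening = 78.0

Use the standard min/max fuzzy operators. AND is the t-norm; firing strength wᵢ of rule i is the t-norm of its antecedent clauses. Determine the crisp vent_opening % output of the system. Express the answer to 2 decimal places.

53.49

R1 (z=16.4): ¬warm=1−0.83=0.17, moist=0.35, moderate=0.63; AND[min(a, b)] → w = 0.17
R2 (z=65.0): warm=0.83, bright=0.84; AND[min(a, b)] → w = 0.83
R3 (z=33.0): bright=0.84, moist=0.35; AND[min(a, b)] → w = 0.35
R4 (z=78.0): hot=0.50, ¬bright=1−0.84=0.16; AND[min(a, b)] → w = 0.16
Weighted average = (0.17·16.4 + 0.83·65.0 + 0.35·33.0 + 0.16·78.0) / (0.17 + 0.83 + 0.35 + 0.16)
  = 80.7680 / 1.5100 = 53.49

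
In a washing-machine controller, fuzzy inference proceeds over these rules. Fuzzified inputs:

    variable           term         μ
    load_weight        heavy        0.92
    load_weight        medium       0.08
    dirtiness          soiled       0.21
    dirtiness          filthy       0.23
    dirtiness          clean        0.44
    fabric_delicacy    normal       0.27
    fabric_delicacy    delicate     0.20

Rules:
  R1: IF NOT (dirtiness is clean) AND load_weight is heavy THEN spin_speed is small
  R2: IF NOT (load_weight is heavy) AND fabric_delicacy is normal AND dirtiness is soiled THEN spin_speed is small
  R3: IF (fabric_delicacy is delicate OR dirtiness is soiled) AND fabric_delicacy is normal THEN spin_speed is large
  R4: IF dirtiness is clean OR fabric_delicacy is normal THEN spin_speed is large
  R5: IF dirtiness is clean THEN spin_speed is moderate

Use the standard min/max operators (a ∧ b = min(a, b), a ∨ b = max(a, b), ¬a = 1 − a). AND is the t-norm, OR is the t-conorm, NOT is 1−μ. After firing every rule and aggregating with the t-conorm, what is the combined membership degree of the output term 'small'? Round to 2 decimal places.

R1: ¬clean=1−0.44=0.56, heavy=0.92; AND[min(a, b)] → w = 0.56
R2: ¬heavy=1−0.92=0.08, normal=0.27, soiled=0.21; AND[min(a, b)] → w = 0.08
R3: (delicate=0.20 OR soiled=0.21) = 0.21; AND[min(a, b)] with normal=0.27 → w = 0.21
R4: clean=0.44, normal=0.27; OR[max(a, b)] → w = 0.44
R5: clean=0.44 → w = 0.44
Rules with consequent 'small': {R1, R2} → strengths 0.56, 0.08
Aggregate via t-conorm [max(a, b)]: 0.56

0.56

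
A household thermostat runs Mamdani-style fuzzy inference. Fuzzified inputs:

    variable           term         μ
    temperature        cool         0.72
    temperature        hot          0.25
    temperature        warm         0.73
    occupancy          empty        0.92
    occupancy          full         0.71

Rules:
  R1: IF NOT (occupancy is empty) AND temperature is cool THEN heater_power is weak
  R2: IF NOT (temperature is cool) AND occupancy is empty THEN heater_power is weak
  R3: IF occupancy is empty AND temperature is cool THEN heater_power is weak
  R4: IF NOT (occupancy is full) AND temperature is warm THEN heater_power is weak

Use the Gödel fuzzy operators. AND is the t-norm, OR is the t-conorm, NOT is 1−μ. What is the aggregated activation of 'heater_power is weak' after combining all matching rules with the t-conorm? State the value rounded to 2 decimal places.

R1: ¬empty=1−0.92=0.08, cool=0.72; AND[min(a, b)] → w = 0.08
R2: ¬cool=1−0.72=0.28, empty=0.92; AND[min(a, b)] → w = 0.28
R3: empty=0.92, cool=0.72; AND[min(a, b)] → w = 0.72
R4: ¬full=1−0.71=0.29, warm=0.73; AND[min(a, b)] → w = 0.29
Rules with consequent 'weak': {R1, R2, R3, R4} → strengths 0.08, 0.28, 0.72, 0.29
Aggregate via t-conorm [max(a, b)]: 0.72

0.72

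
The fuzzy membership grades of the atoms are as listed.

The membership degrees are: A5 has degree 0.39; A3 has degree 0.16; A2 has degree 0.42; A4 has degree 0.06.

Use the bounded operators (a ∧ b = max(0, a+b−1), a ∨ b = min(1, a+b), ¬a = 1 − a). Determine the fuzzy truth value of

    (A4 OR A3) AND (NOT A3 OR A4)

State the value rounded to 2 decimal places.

0.12

A4 OR A3 = min(1, a+b) on (0.06, 0.16) = 0.22
NOT A3 = 1 − 0.16 = 0.84
NOT A3 OR A4 = min(1, a+b) on (0.84, 0.06) = 0.90
(A4 OR A3) AND (NOT A3 OR A4) = max(0, a+b−1) on (0.22, 0.90) = 0.12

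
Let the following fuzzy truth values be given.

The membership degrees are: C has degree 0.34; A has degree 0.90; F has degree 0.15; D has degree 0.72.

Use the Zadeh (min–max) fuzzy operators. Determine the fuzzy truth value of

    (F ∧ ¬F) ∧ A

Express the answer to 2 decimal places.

¬F = 1 − 0.15 = 0.85
F ∧ ¬F = min(a, b) on (0.15, 0.85) = 0.15
(F ∧ ¬F) ∧ A = min(a, b) on (0.15, 0.90) = 0.15

0.15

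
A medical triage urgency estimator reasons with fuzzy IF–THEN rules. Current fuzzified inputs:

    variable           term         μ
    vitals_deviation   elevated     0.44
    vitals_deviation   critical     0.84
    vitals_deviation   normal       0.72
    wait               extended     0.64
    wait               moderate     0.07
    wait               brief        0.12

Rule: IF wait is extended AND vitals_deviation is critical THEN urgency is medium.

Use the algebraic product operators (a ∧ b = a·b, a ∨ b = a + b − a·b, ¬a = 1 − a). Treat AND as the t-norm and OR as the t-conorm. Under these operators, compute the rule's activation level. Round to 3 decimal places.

0.538

firing strength: extended=0.64, critical=0.84; AND[a·b] → w = 0.5376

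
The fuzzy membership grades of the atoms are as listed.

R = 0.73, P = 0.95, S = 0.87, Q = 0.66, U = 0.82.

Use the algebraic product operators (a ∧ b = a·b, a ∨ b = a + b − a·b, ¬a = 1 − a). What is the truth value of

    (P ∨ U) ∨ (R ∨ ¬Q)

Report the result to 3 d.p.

0.998

P ∨ U = a + b − a·b on (0.9500, 0.8200) = 0.9910
¬Q = 1 − 0.6600 = 0.3400
R ∨ ¬Q = a + b − a·b on (0.7300, 0.3400) = 0.8218
(P ∨ U) ∨ (R ∨ ¬Q) = a + b − a·b on (0.9910, 0.8218) = 0.9984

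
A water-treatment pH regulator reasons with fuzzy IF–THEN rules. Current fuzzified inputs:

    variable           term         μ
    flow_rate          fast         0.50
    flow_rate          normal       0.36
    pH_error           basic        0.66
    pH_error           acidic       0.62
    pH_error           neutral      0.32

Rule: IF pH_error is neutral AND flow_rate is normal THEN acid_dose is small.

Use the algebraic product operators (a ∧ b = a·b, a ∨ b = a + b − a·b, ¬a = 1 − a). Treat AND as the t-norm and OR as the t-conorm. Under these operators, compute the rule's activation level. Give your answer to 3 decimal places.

0.115

firing strength: neutral=0.32, normal=0.36; AND[a·b] → w = 0.1152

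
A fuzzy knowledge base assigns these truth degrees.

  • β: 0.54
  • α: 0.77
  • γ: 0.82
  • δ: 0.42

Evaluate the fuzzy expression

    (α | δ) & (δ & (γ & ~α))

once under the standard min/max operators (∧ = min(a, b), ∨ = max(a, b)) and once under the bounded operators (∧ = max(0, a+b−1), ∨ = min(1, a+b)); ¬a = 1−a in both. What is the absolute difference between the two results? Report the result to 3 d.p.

Under standard min/max:
  α | δ = max(a, b) on (0.77, 0.42) = 0.77
  ~α = 1 − 0.77 = 0.23
  γ & ~α = min(a, b) on (0.82, 0.23) = 0.23
  δ & (γ & ~α) = min(a, b) on (0.42, 0.23) = 0.23
  (α | δ) & (δ & (γ & ~α)) = min(a, b) on (0.77, 0.23) = 0.23
  → value = 0.2300
Under bounded:
  α | δ = min(1, a+b) on (0.77, 0.42) = 1.00
  ~α = 1 − 0.77 = 0.23
  γ & ~α = max(0, a+b−1) on (0.82, 0.23) = 0.05
  δ & (γ & ~α) = max(0, a+b−1) on (0.42, 0.05) = 0.00
  (α | δ) & (δ & (γ & ~α)) = max(0, a+b−1) on (1.00, 0.00) = 0.00
  → value = 0.0000
|0.2300 − 0.0000| = 0.230

0.230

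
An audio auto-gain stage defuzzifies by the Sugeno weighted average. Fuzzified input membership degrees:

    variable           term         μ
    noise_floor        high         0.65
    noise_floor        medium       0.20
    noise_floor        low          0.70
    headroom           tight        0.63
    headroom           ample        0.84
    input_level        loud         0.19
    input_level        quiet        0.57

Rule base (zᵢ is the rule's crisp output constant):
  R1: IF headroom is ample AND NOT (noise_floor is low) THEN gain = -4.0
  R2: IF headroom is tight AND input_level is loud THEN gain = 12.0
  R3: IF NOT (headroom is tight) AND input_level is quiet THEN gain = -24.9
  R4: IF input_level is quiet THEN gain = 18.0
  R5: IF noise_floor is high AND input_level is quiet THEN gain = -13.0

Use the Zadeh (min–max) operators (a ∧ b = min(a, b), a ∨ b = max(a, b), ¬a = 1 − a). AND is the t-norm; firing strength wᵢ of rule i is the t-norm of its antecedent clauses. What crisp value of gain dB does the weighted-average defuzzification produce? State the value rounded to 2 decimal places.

-2.64

R1 (z=-4.0): ample=0.84, ¬low=1−0.70=0.30; AND[min(a, b)] → w = 0.30
R2 (z=12.0): tight=0.63, loud=0.19; AND[min(a, b)] → w = 0.19
R3 (z=-24.9): ¬tight=1−0.63=0.37, quiet=0.57; AND[min(a, b)] → w = 0.37
R4 (z=18.0): quiet=0.57 → w = 0.57
R5 (z=-13.0): high=0.65, quiet=0.57; AND[min(a, b)] → w = 0.57
Weighted average = (0.30·-4.0 + 0.19·12.0 + 0.37·-24.9 + 0.57·18.0 + 0.57·-13.0) / (0.30 + 0.19 + 0.37 + 0.57 + 0.57)
  = -5.2830 / 2.0000 = -2.64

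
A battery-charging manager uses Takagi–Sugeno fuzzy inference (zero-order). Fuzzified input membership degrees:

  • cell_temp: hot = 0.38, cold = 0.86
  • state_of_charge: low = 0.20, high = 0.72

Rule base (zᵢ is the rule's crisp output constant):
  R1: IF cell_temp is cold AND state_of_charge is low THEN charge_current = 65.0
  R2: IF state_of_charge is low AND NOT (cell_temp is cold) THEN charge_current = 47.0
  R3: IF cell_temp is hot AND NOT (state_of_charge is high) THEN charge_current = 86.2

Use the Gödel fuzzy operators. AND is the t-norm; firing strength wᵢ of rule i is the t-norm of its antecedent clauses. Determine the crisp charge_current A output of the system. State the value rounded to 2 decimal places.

R1 (z=65.0): cold=0.86, low=0.20; AND[min(a, b)] → w = 0.20
R2 (z=47.0): low=0.20, ¬cold=1−0.86=0.14; AND[min(a, b)] → w = 0.14
R3 (z=86.2): hot=0.38, ¬high=1−0.72=0.28; AND[min(a, b)] → w = 0.28
Weighted average = (0.20·65.0 + 0.14·47.0 + 0.28·86.2) / (0.20 + 0.14 + 0.28)
  = 43.7160 / 0.6200 = 70.51

70.51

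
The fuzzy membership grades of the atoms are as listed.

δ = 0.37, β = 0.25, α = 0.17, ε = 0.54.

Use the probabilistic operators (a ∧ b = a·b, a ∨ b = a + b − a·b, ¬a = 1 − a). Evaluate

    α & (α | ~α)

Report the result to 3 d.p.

~α = 1 − 0.1700 = 0.8300
α | ~α = a + b − a·b on (0.1700, 0.8300) = 0.8589
α & (α | ~α) = a·b on (0.1700, 0.8589) = 0.1460

0.146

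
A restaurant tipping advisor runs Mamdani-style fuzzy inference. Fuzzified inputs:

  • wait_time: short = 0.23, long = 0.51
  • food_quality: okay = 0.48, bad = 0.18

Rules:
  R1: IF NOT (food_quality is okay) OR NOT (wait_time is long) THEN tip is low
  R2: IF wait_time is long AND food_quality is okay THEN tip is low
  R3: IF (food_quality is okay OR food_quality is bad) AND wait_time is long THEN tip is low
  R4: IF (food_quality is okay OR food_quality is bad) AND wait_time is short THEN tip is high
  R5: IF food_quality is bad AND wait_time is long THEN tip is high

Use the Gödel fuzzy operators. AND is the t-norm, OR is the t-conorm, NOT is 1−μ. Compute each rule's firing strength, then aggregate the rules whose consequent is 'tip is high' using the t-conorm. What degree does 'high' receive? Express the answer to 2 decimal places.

0.23

R1: ¬okay=1−0.48=0.52, ¬long=1−0.51=0.49; OR[max(a, b)] → w = 0.52
R2: long=0.51, okay=0.48; AND[min(a, b)] → w = 0.48
R3: (okay=0.48 OR bad=0.18) = 0.48; AND[min(a, b)] with long=0.51 → w = 0.48
R4: (okay=0.48 OR bad=0.18) = 0.48; AND[min(a, b)] with short=0.23 → w = 0.23
R5: bad=0.18, long=0.51; AND[min(a, b)] → w = 0.18
Rules with consequent 'high': {R4, R5} → strengths 0.23, 0.18
Aggregate via t-conorm [max(a, b)]: 0.23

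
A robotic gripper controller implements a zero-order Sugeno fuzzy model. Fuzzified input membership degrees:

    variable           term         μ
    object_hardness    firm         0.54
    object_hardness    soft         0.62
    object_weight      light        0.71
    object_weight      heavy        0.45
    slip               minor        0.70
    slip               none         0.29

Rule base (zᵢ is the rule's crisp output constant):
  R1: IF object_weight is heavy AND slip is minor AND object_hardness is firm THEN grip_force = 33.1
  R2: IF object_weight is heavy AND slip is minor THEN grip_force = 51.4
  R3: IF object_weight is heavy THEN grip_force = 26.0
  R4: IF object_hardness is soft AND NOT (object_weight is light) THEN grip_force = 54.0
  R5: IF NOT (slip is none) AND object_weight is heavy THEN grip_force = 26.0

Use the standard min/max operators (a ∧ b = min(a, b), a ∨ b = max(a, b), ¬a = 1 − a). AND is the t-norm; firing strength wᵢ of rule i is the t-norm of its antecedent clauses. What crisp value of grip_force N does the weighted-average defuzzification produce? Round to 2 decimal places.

R1 (z=33.1): heavy=0.45, minor=0.70, firm=0.54; AND[min(a, b)] → w = 0.45
R2 (z=51.4): heavy=0.45, minor=0.70; AND[min(a, b)] → w = 0.45
R3 (z=26.0): heavy=0.45 → w = 0.45
R4 (z=54.0): soft=0.62, ¬light=1−0.71=0.29; AND[min(a, b)] → w = 0.29
R5 (z=26.0): ¬none=1−0.29=0.71, heavy=0.45; AND[min(a, b)] → w = 0.45
Weighted average = (0.45·33.1 + 0.45·51.4 + 0.45·26.0 + 0.29·54.0 + 0.45·26.0) / (0.45 + 0.45 + 0.45 + 0.29 + 0.45)
  = 77.0850 / 2.0900 = 36.88

36.88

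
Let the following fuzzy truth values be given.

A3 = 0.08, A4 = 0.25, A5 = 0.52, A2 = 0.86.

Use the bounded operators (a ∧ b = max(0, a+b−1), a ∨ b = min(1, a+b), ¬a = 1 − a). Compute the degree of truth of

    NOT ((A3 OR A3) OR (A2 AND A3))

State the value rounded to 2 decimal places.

0.84

A3 OR A3 = min(1, a+b) on (0.08, 0.08) = 0.16
A2 AND A3 = max(0, a+b−1) on (0.86, 0.08) = 0.00
(A3 OR A3) OR (A2 AND A3) = min(1, a+b) on (0.16, 0.00) = 0.16
NOT ((A3 OR A3) OR (A2 AND A3)) = 1 − 0.16 = 0.84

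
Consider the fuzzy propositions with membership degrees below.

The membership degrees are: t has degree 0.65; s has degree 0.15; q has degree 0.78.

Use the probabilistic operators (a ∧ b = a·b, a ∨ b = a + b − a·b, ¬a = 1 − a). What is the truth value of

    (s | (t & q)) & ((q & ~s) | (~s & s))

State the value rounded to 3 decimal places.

0.410

t & q = a·b on (0.6500, 0.7800) = 0.5070
s | (t & q) = a + b − a·b on (0.1500, 0.5070) = 0.5810
~s = 1 − 0.1500 = 0.8500
q & ~s = a·b on (0.7800, 0.8500) = 0.6630
~s = 1 − 0.1500 = 0.8500
~s & s = a·b on (0.8500, 0.1500) = 0.1275
(q & ~s) | (~s & s) = a + b − a·b on (0.6630, 0.1275) = 0.7060
(s | (t & q)) & ((q & ~s) | (~s & s)) = a·b on (0.5810, 0.7060) = 0.4101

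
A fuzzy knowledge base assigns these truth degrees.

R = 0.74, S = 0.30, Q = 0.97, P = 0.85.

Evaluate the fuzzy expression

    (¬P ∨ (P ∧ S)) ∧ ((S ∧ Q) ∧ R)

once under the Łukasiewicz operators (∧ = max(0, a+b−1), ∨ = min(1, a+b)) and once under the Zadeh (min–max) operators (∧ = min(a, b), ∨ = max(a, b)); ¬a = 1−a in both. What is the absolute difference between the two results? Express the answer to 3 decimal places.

Under Łukasiewicz:
  ¬P = 1 − 0.85 = 0.15
  P ∧ S = max(0, a+b−1) on (0.85, 0.30) = 0.15
  ¬P ∨ (P ∧ S) = min(1, a+b) on (0.15, 0.15) = 0.30
  S ∧ Q = max(0, a+b−1) on (0.30, 0.97) = 0.27
  (S ∧ Q) ∧ R = max(0, a+b−1) on (0.27, 0.74) = 0.01
  (¬P ∨ (P ∧ S)) ∧ ((S ∧ Q) ∧ R) = max(0, a+b−1) on (0.30, 0.01) = 0.00
  → value = 0.0000
Under Zadeh (min–max):
  ¬P = 1 − 0.85 = 0.15
  P ∧ S = min(a, b) on (0.85, 0.30) = 0.30
  ¬P ∨ (P ∧ S) = max(a, b) on (0.15, 0.30) = 0.30
  S ∧ Q = min(a, b) on (0.30, 0.97) = 0.30
  (S ∧ Q) ∧ R = min(a, b) on (0.30, 0.74) = 0.30
  (¬P ∨ (P ∧ S)) ∧ ((S ∧ Q) ∧ R) = min(a, b) on (0.30, 0.30) = 0.30
  → value = 0.3000
|0.0000 − 0.3000| = 0.300

0.300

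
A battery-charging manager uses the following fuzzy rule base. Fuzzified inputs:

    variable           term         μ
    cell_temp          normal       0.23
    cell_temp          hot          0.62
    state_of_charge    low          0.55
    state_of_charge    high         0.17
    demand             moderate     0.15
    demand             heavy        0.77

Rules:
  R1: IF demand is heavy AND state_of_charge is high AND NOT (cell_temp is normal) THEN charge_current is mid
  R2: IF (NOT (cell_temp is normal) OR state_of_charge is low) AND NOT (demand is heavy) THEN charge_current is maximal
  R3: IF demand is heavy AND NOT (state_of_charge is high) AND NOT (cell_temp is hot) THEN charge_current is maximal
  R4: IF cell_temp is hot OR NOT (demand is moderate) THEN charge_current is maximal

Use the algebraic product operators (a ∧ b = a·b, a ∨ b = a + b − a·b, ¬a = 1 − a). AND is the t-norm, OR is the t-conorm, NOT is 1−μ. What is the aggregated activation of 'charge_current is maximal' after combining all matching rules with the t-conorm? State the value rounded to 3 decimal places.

R1: heavy=0.77, high=0.17, ¬normal=1−0.23=0.77; AND[a·b] → w = 0.1008
R2: (¬normal=1−0.23=0.77 OR low=0.55) = 0.8965; AND[a·b] with ¬heavy=1−0.77=0.23 → w = 0.2062
R3: heavy=0.77, ¬high=1−0.17=0.83, ¬hot=1−0.62=0.38; AND[a·b] → w = 0.2429
R4: hot=0.62, ¬moderate=1−0.15=0.85; OR[a + b − a·b] → w = 0.9430
Rules with consequent 'maximal': {R2, R3, R4} → strengths 0.2062, 0.2429, 0.9430
Aggregate via t-conorm [a + b − a·b]: 0.9657

0.966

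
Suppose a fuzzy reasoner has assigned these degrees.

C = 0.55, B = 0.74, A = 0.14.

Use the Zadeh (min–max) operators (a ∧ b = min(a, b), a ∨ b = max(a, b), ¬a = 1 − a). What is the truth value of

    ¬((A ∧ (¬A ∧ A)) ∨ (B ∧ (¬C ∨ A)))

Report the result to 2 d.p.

0.55

¬A = 1 − 0.14 = 0.86
¬A ∧ A = min(a, b) on (0.86, 0.14) = 0.14
A ∧ (¬A ∧ A) = min(a, b) on (0.14, 0.14) = 0.14
¬C = 1 − 0.55 = 0.45
¬C ∨ A = max(a, b) on (0.45, 0.14) = 0.45
B ∧ (¬C ∨ A) = min(a, b) on (0.74, 0.45) = 0.45
(A ∧ (¬A ∧ A)) ∨ (B ∧ (¬C ∨ A)) = max(a, b) on (0.14, 0.45) = 0.45
¬((A ∧ (¬A ∧ A)) ∨ (B ∧ (¬C ∨ A))) = 1 − 0.45 = 0.55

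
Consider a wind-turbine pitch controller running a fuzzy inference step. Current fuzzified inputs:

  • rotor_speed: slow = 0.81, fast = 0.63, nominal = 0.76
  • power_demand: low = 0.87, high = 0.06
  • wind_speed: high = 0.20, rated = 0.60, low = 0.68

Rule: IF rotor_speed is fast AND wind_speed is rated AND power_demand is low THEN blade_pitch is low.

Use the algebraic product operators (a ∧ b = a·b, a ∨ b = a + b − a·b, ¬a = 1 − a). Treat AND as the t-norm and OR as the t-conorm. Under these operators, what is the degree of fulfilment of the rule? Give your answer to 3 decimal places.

0.329

firing strength: fast=0.63, rated=0.60, low=0.87; AND[a·b] → w = 0.3289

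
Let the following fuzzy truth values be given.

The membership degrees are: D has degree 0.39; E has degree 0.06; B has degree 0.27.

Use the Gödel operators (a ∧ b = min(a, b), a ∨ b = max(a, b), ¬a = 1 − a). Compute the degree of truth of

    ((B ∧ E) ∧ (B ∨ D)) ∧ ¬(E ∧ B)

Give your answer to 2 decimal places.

0.06

B ∧ E = min(a, b) on (0.27, 0.06) = 0.06
B ∨ D = max(a, b) on (0.27, 0.39) = 0.39
(B ∧ E) ∧ (B ∨ D) = min(a, b) on (0.06, 0.39) = 0.06
E ∧ B = min(a, b) on (0.06, 0.27) = 0.06
¬(E ∧ B) = 1 − 0.06 = 0.94
((B ∧ E) ∧ (B ∨ D)) ∧ ¬(E ∧ B) = min(a, b) on (0.06, 0.94) = 0.06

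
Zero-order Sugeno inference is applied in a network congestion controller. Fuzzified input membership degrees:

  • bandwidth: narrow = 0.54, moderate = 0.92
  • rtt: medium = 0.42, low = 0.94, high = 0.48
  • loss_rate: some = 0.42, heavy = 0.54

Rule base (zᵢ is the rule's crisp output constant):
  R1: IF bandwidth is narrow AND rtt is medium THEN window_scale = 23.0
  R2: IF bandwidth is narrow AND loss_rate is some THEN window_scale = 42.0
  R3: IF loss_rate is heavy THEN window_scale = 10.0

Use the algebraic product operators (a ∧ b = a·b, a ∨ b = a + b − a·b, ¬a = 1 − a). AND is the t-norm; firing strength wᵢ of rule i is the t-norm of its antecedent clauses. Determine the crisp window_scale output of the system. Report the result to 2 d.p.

R1 (z=23.0): narrow=0.54, medium=0.42; AND[a·b] → w = 0.2268
R2 (z=42.0): narrow=0.54, some=0.42; AND[a·b] → w = 0.2268
R3 (z=10.0): heavy=0.54 → w = 0.5400
Weighted average = (0.2268·23.0 + 0.2268·42.0 + 0.5400·10.0) / (0.2268 + 0.2268 + 0.5400)
  = 20.1420 / 0.9936 = 20.27

20.27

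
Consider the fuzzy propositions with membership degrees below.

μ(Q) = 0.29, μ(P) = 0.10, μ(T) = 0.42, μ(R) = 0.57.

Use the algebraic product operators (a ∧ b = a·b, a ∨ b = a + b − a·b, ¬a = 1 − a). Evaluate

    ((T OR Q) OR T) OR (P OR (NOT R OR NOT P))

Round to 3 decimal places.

0.988

T OR Q = a + b − a·b on (0.4200, 0.2900) = 0.5882
(T OR Q) OR T = a + b − a·b on (0.5882, 0.4200) = 0.7612
NOT R = 1 − 0.5700 = 0.4300
NOT P = 1 − 0.1000 = 0.9000
NOT R OR NOT P = a + b − a·b on (0.4300, 0.9000) = 0.9430
P OR (NOT R OR NOT P) = a + b − a·b on (0.1000, 0.9430) = 0.9487
((T OR Q) OR T) OR (P OR (NOT R OR NOT P)) = a + b − a·b on (0.7612, 0.9487) = 0.9877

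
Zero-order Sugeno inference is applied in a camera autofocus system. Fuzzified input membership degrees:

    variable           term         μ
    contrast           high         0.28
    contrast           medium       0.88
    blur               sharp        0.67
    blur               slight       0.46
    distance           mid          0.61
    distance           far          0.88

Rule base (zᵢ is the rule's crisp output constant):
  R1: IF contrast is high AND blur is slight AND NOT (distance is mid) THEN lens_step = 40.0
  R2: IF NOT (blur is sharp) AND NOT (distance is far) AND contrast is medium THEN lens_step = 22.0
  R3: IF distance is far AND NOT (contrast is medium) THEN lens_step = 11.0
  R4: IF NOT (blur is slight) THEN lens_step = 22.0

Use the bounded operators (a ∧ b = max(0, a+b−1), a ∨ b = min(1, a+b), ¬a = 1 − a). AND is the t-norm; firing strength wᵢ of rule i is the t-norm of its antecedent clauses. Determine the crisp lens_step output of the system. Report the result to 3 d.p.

22.000

R1 (z=40.0): high=0.28, slight=0.46, ¬mid=1−0.61=0.39; AND[max(0, a+b−1)] → w = 0.00
R2 (z=22.0): ¬sharp=1−0.67=0.33, ¬far=1−0.88=0.12, medium=0.88; AND[max(0, a+b−1)] → w = 0.00
R3 (z=11.0): far=0.88, ¬medium=1−0.88=0.12; AND[max(0, a+b−1)] → w = 0.00
R4 (z=22.0): ¬slight=1−0.46=0.54 → w = 0.54
Weighted average = (0.00·40.0 + 0.00·22.0 + 0.00·11.0 + 0.54·22.0) / (0.00 + 0.00 + 0.00 + 0.54)
  = 11.8800 / 0.5400 = 22.000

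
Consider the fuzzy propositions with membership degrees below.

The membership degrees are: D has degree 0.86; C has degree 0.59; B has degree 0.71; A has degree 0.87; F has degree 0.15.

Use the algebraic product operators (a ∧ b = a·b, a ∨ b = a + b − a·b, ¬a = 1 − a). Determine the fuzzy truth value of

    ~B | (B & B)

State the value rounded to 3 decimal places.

~B = 1 − 0.7100 = 0.2900
B & B = a·b on (0.7100, 0.7100) = 0.5041
~B | (B & B) = a + b − a·b on (0.2900, 0.5041) = 0.6479

0.648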